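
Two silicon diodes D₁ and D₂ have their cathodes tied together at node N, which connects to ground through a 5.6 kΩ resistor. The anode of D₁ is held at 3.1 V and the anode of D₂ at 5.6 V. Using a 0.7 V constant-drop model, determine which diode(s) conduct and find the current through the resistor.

Assume both conduct. Then node N would need to be at both 3.1−0.7 = 2.4 V and 5.6−0.7 = 4.9 V, which is impossible.
Assume only D₂ conducts: V_N = 5.6 − 0.7 = 4.9 V, so I_R = 4.9/5.6 = 0.875 mA.
Check D₁: its anode-to-cathode voltage is 3.1 − 4.9 = -1.8 V < 0.7 V, so it is off. The assumption is consistent.

Only D₂ conducts; I_R ≈ 0.88 mA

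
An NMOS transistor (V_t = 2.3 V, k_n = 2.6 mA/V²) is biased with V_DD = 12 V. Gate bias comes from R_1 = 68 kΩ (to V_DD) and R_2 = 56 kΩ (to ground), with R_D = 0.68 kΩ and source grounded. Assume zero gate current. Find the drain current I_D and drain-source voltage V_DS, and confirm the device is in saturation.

V_G = V_DD·R_2/(R_1+R_2) = 12×56/124 = 5.42 V. With the source grounded, V_GS = V_G = 5.42 V.
Assume saturation: I_D = (k_n/2)(V_GS − V_t)² = (2.6/2)×(5.42 − 2.3)² = 1.3×3.12² = 12.6 mA.
V_DS = V_DD − I_D·R_D = 12 − 12.6×0.68 = 3.4 V.
Saturation requires V_DS ≥ V_GS − V_t = 3.12 V; 3.4 ≥ 3.12 ✓.

I_D ≈ 13 mA, V_DS ≈ 3.4 V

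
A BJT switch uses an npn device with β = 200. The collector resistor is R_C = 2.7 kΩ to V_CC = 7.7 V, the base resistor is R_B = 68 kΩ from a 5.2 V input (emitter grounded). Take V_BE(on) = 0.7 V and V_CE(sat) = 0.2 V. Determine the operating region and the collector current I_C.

Assume active: I_B = (5.2 − 0.7)/68 = 0.0662 mA, giving I_C = β·I_B = 13.2 mA.
But then V_CE = 7.7 − 13.2×2.7 = -28 V < V_CE(sat) = 0.2 V — impossible in the active region.
So the transistor is saturated. With V_CE = 0.2 V, I_C = (V_CC − 0.2)/R_C = 7.5/2.7 = 2.78 mA.
Check: β·I_B = 13.2 mA > I_C = 2.78 mA, confirming saturation.

saturation; I_C ≈ 2.8 mA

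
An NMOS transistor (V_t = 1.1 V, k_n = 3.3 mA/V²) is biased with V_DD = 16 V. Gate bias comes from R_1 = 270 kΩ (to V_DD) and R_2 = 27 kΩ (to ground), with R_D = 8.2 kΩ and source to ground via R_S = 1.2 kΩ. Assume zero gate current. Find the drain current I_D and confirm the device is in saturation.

I_D ≈ 0.095 mA

V_G = V_DD·R_2/(R_1+R_2) = 16×27/297 = 1.45 V.
Assume saturation: I_D = (k_n/2)(V_GS − V_t)² with V_GS = V_G − I_D·R_S = 1.45 − 1.2·I_D.
Substituting gives 2.38·I_D² − 2.4·I_D + 0.207 = 0, with roots I_D = 0.0952 or 0.917 mA.
The root I_D = 0.917 mA gives V_GS = 0.355 V ≤ V_t, so take I_D = 0.0952 mA.
Then V_GS = 1.34 V and V_DS = V_DD − I_D(R_D+R_S) = 16 − 0.0952×9.4 = 15.1 V.
Saturation requires V_DS ≥ V_GS − V_t = 0.24 V; 15.1 ≥ 0.24 ✓.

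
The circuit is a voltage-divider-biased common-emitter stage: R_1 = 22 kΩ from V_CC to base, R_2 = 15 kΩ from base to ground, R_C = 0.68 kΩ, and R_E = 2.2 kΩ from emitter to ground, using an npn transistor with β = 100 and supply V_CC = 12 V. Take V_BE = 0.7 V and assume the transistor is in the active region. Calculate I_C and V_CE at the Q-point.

I_C ≈ 1.8 mA, V_CE ≈ 6.8 V

Thevenize the base divider: V_Th = V_CC·R_2/(R_1+R_2) = 12×15/37 = 4.86 V, R_Th = R_1‖R_2 = 8.92 kΩ.
Base-emitter loop: V_Th = I_B·R_Th + V_BE + (β+1)I_B·R_E, so I_B = (4.86 − 0.7) / (8.92 + 101×2.2) = 0.018 mA.
I_C = β·I_B = 100×0.018 = 1.8 mA, and I_E = (β+1)I_B = 1.82 mA.
V_CE = V_CC − I_C·R_C − I_E·R_E = 12 − 1.8×0.68 − 1.82×2.2 = 6.77 V.
V_CE = 6.77 V > 0.2 V confirms active-region operation.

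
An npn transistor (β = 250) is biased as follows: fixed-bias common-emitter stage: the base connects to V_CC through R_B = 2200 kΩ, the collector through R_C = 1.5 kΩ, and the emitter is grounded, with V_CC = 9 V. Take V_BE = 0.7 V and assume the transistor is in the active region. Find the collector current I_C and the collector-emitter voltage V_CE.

Base loop: V_CC = I_B·R_B + V_BE, so I_B = (9 − 0.7)/2200 kΩ = 0.00377 mA.
In the active region I_C = β·I_B = 250 × 0.00377 = 0.943 mA.
Collector loop: V_CE = V_CC − I_C·R_C = 9 − 0.943×1.5 = 7.59 V.
Since V_CE = 7.59 V > V_CE(sat) ≈ 0.2 V, the transistor is in the active region as assumed.

I_C ≈ 0.94 mA, V_CE ≈ 7.6 V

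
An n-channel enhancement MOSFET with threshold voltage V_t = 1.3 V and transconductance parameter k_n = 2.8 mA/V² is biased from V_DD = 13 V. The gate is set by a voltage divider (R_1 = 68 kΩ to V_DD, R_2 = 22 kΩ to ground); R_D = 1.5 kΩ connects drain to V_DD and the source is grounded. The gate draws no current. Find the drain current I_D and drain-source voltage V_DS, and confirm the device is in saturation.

I_D ≈ 4.9 mA, V_DS ≈ 5.6 V

V_G = V_DD·R_2/(R_1+R_2) = 13×22/90 = 3.18 V. With the source grounded, V_GS = V_G = 3.18 V.
Assume saturation: I_D = (k_n/2)(V_GS − V_t)² = (2.8/2)×(3.18 − 1.3)² = 1.4×1.88² = 4.94 mA.
V_DS = V_DD − I_D·R_D = 13 − 4.94×1.5 = 5.6 V.
Saturation requires V_DS ≥ V_GS − V_t = 1.88 V; 5.6 ≥ 1.88 ✓.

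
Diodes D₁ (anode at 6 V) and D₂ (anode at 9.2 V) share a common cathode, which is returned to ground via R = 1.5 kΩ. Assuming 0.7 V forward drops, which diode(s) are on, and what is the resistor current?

Only D₂ conducts; I_R ≈ 5.7 mA

Assume both conduct. Then node N would need to be at both 6−0.7 = 5.3 V and 9.2−0.7 = 8.5 V, which is impossible.
Assume only D₂ conducts: V_N = 9.2 − 0.7 = 8.5 V, so I_R = 8.5/1.5 = 5.67 mA.
Check D₁: its anode-to-cathode voltage is 6 − 8.5 = -2.5 V < 0.7 V, so it is off. The assumption is consistent.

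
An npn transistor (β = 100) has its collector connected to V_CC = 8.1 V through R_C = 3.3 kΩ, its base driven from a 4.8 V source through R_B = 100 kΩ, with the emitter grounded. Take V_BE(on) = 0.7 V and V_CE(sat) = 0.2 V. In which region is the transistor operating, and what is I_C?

Assume active: I_B = (4.8 − 0.7)/100 = 0.041 mA, giving I_C = β·I_B = 4.1 mA.
But then V_CE = 8.1 − 4.1×3.3 = -5.43 V < V_CE(sat) = 0.2 V — impossible in the active region.
So the transistor is saturated. With V_CE = 0.2 V, I_C = (V_CC − 0.2)/R_C = 7.9/3.3 = 2.39 mA.
Check: β·I_B = 4.1 mA > I_C = 2.39 mA, confirming saturation.

saturation; I_C ≈ 2.4 mA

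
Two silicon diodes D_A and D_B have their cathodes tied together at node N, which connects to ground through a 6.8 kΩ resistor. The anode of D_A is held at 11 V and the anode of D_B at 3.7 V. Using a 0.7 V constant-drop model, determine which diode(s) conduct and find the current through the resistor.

Assume both conduct. Then node N would need to be at both 11−0.7 = 10.3 V and 3.7−0.7 = 3 V, which is impossible.
Assume only D_A conducts: V_N = 11 − 0.7 = 10.3 V, so I_R = 10.3/6.8 = 1.51 mA.
Check D_B: its anode-to-cathode voltage is 3.7 − 10.3 = -6.6 V < 0.7 V, so it is off. The assumption is consistent.

Only D_A conducts; I_R ≈ 1.5 mA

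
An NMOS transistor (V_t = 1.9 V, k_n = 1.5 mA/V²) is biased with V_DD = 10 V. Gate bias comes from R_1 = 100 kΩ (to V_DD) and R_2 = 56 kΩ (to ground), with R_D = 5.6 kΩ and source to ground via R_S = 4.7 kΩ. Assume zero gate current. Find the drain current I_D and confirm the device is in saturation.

V_G = V_DD·R_2/(R_1+R_2) = 10×56/156 = 3.59 V.
Assume saturation: I_D = (k_n/2)(V_GS − V_t)² with V_GS = V_G − I_D·R_S = 3.59 − 4.7·I_D.
Substituting gives 16.6·I_D² − 12.9·I_D + 2.14 = 0, with roots I_D = 0.239 or 0.54 mA.
The root I_D = 0.54 mA gives V_GS = 1.05 V ≤ V_t, so take I_D = 0.239 mA.
Then V_GS = 2.46 V and V_DS = V_DD − I_D(R_D+R_S) = 10 − 0.239×10.3 = 7.53 V.
Saturation requires V_DS ≥ V_GS − V_t = 0.565 V; 7.53 ≥ 0.565 ✓.

I_D ≈ 0.24 mA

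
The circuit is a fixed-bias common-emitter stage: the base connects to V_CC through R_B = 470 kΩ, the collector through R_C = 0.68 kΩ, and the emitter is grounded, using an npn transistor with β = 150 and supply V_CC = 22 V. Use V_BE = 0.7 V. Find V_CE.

V_CE ≈ 17 V

Base loop: V_CC = I_B·R_B + V_BE, so I_B = (22 − 0.7)/470 kΩ = 0.0453 mA.
In the active region I_C = β·I_B = 150 × 0.0453 = 6.8 mA.
Collector loop: V_CE = V_CC − I_C·R_C = 22 − 6.8×0.68 = 17.4 V.
Since V_CE = 17.4 V > V_CE(sat) ≈ 0.2 V, the transistor is in the active region as assumed.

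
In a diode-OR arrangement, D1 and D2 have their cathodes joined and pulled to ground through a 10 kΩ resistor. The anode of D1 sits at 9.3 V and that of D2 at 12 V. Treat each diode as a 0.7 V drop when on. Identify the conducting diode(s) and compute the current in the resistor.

Only D2 conducts; I_R ≈ 1.1 mA

Assume both conduct. Then node N would need to be at both 9.3−0.7 = 8.6 V and 12−0.7 = 11.3 V, which is impossible.
Assume only D2 conducts: V_N = 12 − 0.7 = 11.3 V, so I_R = 11.3/10 = 1.13 mA.
Check D1: its anode-to-cathode voltage is 9.3 − 11.3 = -2 V < 0.7 V, so it is off. The assumption is consistent.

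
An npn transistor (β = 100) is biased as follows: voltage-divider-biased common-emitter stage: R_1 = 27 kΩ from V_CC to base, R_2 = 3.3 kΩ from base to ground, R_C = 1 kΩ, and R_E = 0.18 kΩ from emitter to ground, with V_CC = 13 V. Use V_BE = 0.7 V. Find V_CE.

Thevenize the base divider: V_Th = V_CC·R_2/(R_1+R_2) = 13×3.3/30.3 = 1.42 V, R_Th = R_1‖R_2 = 2.94 kΩ.
Base-emitter loop: V_Th = I_B·R_Th + V_BE + (β+1)I_B·R_E, so I_B = (1.42 − 0.7) / (2.94 + 101×0.18) = 0.0339 mA.
I_C = β·I_B = 100×0.0339 = 3.39 mA, and I_E = (β+1)I_B = 3.42 mA.
V_CE = V_CC − I_C·R_C − I_E·R_E = 13 − 3.39×1 − 3.42×0.18 = 8.99 V.
V_CE = 8.99 V > 0.2 V confirms active-region operation.

V_CE ≈ 9 V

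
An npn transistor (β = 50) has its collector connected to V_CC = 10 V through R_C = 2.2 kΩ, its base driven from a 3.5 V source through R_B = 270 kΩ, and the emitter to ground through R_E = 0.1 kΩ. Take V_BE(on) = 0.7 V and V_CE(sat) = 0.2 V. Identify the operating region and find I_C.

active; I_C ≈ 0.51 mA

Assume active. Base-emitter loop: I_B = (V_BB − V_BE)/(R_B + (β+1)R_E) = (3.5 − 0.7)/(270 + 51×0.1) = 0.0102 mA.
I_C = β·I_B = 50×0.0102 = 0.509 mA.
V_CE = V_CC − I_C·R_C − I_E·R_E = 10 − 0.509×2.2 − 0.519×0.1 = 8.83 V > V_CE(sat), so the active-region assumption holds.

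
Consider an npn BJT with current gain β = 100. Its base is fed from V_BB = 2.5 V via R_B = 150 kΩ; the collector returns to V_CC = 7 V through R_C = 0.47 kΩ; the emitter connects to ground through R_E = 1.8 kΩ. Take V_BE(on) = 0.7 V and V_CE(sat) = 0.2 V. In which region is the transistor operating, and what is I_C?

active; I_C ≈ 0.54 mA

Assume active. Base-emitter loop: I_B = (V_BB − V_BE)/(R_B + (β+1)R_E) = (2.5 − 0.7)/(150 + 101×1.8) = 0.00542 mA.
I_C = β·I_B = 100×0.00542 = 0.542 mA.
V_CE = V_CC − I_C·R_C − I_E·R_E = 7 − 0.542×0.47 − 0.548×1.8 = 5.76 V > V_CE(sat), so the active-region assumption holds.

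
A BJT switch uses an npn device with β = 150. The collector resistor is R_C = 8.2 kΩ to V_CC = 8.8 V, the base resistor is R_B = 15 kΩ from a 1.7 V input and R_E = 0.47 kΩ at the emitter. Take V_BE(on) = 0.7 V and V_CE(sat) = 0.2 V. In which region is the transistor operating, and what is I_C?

saturation; I_C ≈ 0.99 mA

Assume active: I_B = (1.7 − 0.7)/(15 + 151×0.47) = 0.0116 mA, I_C = β·I_B = 1.74 mA.
Then V_CE = 8.8 − 1.74×8.2 − 1.76×0.47 = -6.33 V < 0.2 V — the active assumption fails.
Re-solve with V_CE = 0.2 V. KCL at the emitter: V_E/R_E = (V_BB−0.7−V_E)/R_B + (V_CC−0.2−V_E)/R_C, giving V_E = 0.482 V.
I_C = (V_CC − 0.2 − V_E)/R_C = (8.6 − 0.482)/8.2 = 0.99 mA.
Check: I_B = (1 − 0.482)/15 = 0.0346 mA, and β·I_B = 5.18 mA > I_C, confirming saturation.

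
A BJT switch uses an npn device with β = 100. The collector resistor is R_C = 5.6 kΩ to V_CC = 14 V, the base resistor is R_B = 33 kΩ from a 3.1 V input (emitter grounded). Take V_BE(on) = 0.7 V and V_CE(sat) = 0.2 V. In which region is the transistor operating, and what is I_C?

Assume active: I_B = (3.1 − 0.7)/33 = 0.0727 mA, giving I_C = β·I_B = 7.27 mA.
But then V_CE = 14 − 7.27×5.6 = -26.7 V < V_CE(sat) = 0.2 V — impossible in the active region.
So the transistor is saturated. With V_CE = 0.2 V, I_C = (V_CC − 0.2)/R_C = 13.8/5.6 = 2.46 mA.
Check: β·I_B = 7.27 mA > I_C = 2.46 mA, confirming saturation.

saturation; I_C ≈ 2.5 mA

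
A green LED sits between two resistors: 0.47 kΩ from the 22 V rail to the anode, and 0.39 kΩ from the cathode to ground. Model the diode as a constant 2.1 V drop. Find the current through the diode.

The two resistors are in series with the diode, so KVL gives 22 = I·0.47 + 2.1 + I·0.39.
I = (22 − 2.1) / (0.47 + 0.39) kΩ = 19.9 / 0.86 = 23.1 mA.

I ≈ 23 mA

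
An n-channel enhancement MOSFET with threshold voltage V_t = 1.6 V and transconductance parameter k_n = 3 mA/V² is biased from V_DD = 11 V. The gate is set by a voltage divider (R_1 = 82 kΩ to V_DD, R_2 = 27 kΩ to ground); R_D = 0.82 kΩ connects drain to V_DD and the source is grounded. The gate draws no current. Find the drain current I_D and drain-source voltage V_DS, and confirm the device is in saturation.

I_D ≈ 1.9 mA, V_DS ≈ 9.4 V

V_G = V_DD·R_2/(R_1+R_2) = 11×27/109 = 2.72 V. With the source grounded, V_GS = V_G = 2.72 V.
Assume saturation: I_D = (k_n/2)(V_GS − V_t)² = (3/2)×(2.72 − 1.6)² = 1.5×1.12² = 1.9 mA.
V_DS = V_DD − I_D·R_D = 11 − 1.9×0.82 = 9.44 V.
Saturation requires V_DS ≥ V_GS − V_t = 1.12 V; 9.44 ≥ 1.12 ✓.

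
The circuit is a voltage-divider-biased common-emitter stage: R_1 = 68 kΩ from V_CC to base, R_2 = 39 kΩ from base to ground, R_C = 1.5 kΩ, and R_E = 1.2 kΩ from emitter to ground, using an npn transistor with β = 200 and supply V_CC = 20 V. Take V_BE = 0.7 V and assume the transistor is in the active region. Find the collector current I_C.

Thevenize the base divider: V_Th = V_CC·R_2/(R_1+R_2) = 20×39/107 = 7.29 V, R_Th = R_1‖R_2 = 24.8 kΩ.
Base-emitter loop: V_Th = I_B·R_Th + V_BE + (β+1)I_B·R_E, so I_B = (7.29 − 0.7) / (24.8 + 201×1.2) = 0.0248 mA.
I_C = β·I_B = 200×0.0248 = 4.95 mA, and I_E = (β+1)I_B = 4.98 mA.
V_CE = V_CC − I_C·R_C − I_E·R_E = 20 − 4.95×1.5 − 4.98×1.2 = 6.59 V.
V_CE = 6.59 V > 0.2 V confirms active-region operation.

I_C ≈ 5 mA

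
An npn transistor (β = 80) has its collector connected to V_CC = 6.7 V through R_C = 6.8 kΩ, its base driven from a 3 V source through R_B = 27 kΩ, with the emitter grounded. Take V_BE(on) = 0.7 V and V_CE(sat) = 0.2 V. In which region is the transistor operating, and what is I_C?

Assume active: I_B = (3 − 0.7)/27 = 0.0852 mA, giving I_C = β·I_B = 6.81 mA.
But then V_CE = 6.7 − 6.81×6.8 = -39.6 V < V_CE(sat) = 0.2 V — impossible in the active region.
So the transistor is saturated. With V_CE = 0.2 V, I_C = (V_CC − 0.2)/R_C = 6.5/6.8 = 0.956 mA.
Check: β·I_B = 6.81 mA > I_C = 0.956 mA, confirming saturation.

saturation; I_C ≈ 0.96 mA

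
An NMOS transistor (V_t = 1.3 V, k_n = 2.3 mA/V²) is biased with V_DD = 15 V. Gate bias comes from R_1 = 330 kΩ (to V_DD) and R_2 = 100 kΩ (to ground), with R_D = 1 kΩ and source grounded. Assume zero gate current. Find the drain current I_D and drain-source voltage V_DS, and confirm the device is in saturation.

I_D ≈ 5.5 mA, V_DS ≈ 9.5 V

V_G = V_DD·R_2/(R_1+R_2) = 15×100/430 = 3.49 V. With the source grounded, V_GS = V_G = 3.49 V.
Assume saturation: I_D = (k_n/2)(V_GS − V_t)² = (2.3/2)×(3.49 − 1.3)² = 1.15×2.19² = 5.51 mA.
V_DS = V_DD − I_D·R_D = 15 − 5.51×1 = 9.49 V.
Saturation requires V_DS ≥ V_GS − V_t = 2.19 V; 9.49 ≥ 2.19 ✓.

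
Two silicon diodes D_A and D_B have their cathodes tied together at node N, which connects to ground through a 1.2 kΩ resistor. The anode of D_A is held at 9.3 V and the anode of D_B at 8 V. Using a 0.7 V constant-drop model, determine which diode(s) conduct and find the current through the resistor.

Assume both conduct. Then node N would need to be at both 9.3−0.7 = 8.6 V and 8−0.7 = 7.3 V, which is impossible.
Assume only D_A conducts: V_N = 9.3 − 0.7 = 8.6 V, so I_R = 8.6/1.2 = 7.17 mA.
Check D_B: its anode-to-cathode voltage is 8 − 8.6 = -0.6 V < 0.7 V, so it is off. The assumption is consistent.

Only D_A conducts; I_R ≈ 7.2 mA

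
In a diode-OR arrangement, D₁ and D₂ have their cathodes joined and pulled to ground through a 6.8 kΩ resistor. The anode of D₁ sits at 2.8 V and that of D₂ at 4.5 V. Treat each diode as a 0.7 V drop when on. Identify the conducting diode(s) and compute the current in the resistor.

Assume both conduct. Then node N would need to be at both 2.8−0.7 = 2.1 V and 4.5−0.7 = 3.8 V, which is impossible.
Assume only D₂ conducts: V_N = 4.5 − 0.7 = 3.8 V, so I_R = 3.8/6.8 = 0.559 mA.
Check D₁: its anode-to-cathode voltage is 2.8 − 3.8 = -1 V < 0.7 V, so it is off. The assumption is consistent.

Only D₂ conducts; I_R ≈ 0.56 mA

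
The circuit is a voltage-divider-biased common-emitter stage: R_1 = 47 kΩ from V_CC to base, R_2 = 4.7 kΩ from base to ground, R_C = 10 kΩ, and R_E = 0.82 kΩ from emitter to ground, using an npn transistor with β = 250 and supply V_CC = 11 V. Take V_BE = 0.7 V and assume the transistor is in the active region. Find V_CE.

Thevenize the base divider: V_Th = V_CC·R_2/(R_1+R_2) = 11×4.7/51.7 = 1 V, R_Th = R_1‖R_2 = 4.27 kΩ.
Base-emitter loop: V_Th = I_B·R_Th + V_BE + (β+1)I_B·R_E, so I_B = (1 − 0.7) / (4.27 + 251×0.82) = 0.00143 mA.
I_C = β·I_B = 250×0.00143 = 0.357 mA, and I_E = (β+1)I_B = 0.358 mA.
V_CE = V_CC − I_C·R_C − I_E·R_E = 11 − 0.357×10 − 0.358×0.82 = 7.14 V.
V_CE = 7.14 V > 0.2 V confirms active-region operation.

V_CE ≈ 7.1 V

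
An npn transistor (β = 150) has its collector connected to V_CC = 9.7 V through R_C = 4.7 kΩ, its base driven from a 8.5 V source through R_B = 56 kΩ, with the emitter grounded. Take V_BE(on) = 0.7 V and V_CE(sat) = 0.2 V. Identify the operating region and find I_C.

Assume active: I_B = (8.5 − 0.7)/56 = 0.139 mA, giving I_C = β·I_B = 20.9 mA.
But then V_CE = 9.7 − 20.9×4.7 = -88.5 V < V_CE(sat) = 0.2 V — impossible in the active region.
So the transistor is saturated. With V_CE = 0.2 V, I_C = (V_CC − 0.2)/R_C = 9.5/4.7 = 2.02 mA.
Check: β·I_B = 20.9 mA > I_C = 2.02 mA, confirming saturation.

saturation; I_C ≈ 2 mA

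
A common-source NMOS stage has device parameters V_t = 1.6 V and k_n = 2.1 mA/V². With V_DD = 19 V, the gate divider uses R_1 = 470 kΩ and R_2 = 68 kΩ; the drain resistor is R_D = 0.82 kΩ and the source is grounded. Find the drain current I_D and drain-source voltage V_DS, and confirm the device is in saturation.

V_G = V_DD·R_2/(R_1+R_2) = 19×68/538 = 2.4 V. With the source grounded, V_GS = V_G = 2.4 V.
Assume saturation: I_D = (k_n/2)(V_GS − V_t)² = (2.1/2)×(2.4 − 1.6)² = 1.05×0.801² = 0.675 mA.
V_DS = V_DD − I_D·R_D = 19 − 0.675×0.82 = 18.4 V.
Saturation requires V_DS ≥ V_GS − V_t = 0.801 V; 18.4 ≥ 0.801 ✓.

I_D ≈ 0.67 mA, V_DS ≈ 18 V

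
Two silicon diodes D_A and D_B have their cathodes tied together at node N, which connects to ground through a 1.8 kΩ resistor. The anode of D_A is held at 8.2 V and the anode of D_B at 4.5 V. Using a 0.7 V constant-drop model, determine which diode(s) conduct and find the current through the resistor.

Assume both conduct. Then node N would need to be at both 8.2−0.7 = 7.5 V and 4.5−0.7 = 3.8 V, which is impossible.
Assume only D_A conducts: V_N = 8.2 − 0.7 = 7.5 V, so I_R = 7.5/1.8 = 4.17 mA.
Check D_B: its anode-to-cathode voltage is 4.5 − 7.5 = -3 V < 0.7 V, so it is off. The assumption is consistent.

Only D_A conducts; I_R ≈ 4.2 mA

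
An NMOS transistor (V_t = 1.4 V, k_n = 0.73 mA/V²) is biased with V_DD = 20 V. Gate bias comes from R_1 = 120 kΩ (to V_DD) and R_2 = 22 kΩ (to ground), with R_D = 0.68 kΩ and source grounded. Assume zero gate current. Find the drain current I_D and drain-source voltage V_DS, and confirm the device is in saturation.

I_D ≈ 1.1 mA, V_DS ≈ 19 V

V_G = V_DD·R_2/(R_1+R_2) = 20×22/142 = 3.1 V. With the source grounded, V_GS = V_G = 3.1 V.
Assume saturation: I_D = (k_n/2)(V_GS − V_t)² = (0.73/2)×(3.1 − 1.4)² = 0.365×1.7² = 1.05 mA.
V_DS = V_DD − I_D·R_D = 20 − 1.05×0.68 = 19.3 V.
Saturation requires V_DS ≥ V_GS − V_t = 1.7 V; 19.3 ≥ 1.7 ✓.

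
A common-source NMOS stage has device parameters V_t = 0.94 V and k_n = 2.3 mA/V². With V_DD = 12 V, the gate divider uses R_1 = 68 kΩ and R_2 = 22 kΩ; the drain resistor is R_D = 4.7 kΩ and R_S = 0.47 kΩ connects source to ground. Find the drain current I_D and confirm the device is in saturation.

I_D ≈ 1.7 mA

V_G = V_DD·R_2/(R_1+R_2) = 12×22/90 = 2.93 V.
Assume saturation: I_D = (k_n/2)(V_GS − V_t)² with V_GS = V_G − I_D·R_S = 2.93 − 0.47·I_D.
Substituting gives 0.254·I_D² − 3.15·I_D + 4.57 = 0, with roots I_D = 1.67 or 10.7 mA.
The root I_D = 10.7 mA gives V_GS = -2.12 V ≤ V_t, so take I_D = 1.67 mA.
Then V_GS = 2.15 V and V_DS = V_DD − I_D(R_D+R_S) = 12 − 1.67×5.17 = 3.35 V.
Saturation requires V_DS ≥ V_GS − V_t = 1.21 V; 3.35 ≥ 1.21 ✓.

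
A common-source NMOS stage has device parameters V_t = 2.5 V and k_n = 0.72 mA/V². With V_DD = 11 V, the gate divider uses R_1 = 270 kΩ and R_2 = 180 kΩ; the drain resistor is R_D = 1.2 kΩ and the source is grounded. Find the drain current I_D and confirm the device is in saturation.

V_G = V_DD·R_2/(R_1+R_2) = 11×180/450 = 4.4 V. With the source grounded, V_GS = V_G = 4.4 V.
Assume saturation: I_D = (k_n/2)(V_GS − V_t)² = (0.72/2)×(4.4 − 2.5)² = 0.36×1.9² = 1.3 mA.
V_DS = V_DD − I_D·R_D = 11 − 1.3×1.2 = 9.44 V.
Saturation requires V_DS ≥ V_GS − V_t = 1.9 V; 9.44 ≥ 1.9 ✓.

I_D ≈ 1.3 mA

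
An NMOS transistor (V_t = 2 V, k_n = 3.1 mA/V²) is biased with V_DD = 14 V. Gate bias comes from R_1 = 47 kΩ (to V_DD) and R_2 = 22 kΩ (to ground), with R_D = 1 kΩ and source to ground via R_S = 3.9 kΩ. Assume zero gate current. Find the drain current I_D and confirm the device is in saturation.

I_D ≈ 0.49 mA

V_G = V_DD·R_2/(R_1+R_2) = 14×22/69 = 4.46 V.
Assume saturation: I_D = (k_n/2)(V_GS − V_t)² with V_GS = V_G − I_D·R_S = 4.46 − 3.9·I_D.
Substituting gives 23.6·I_D² − 30.8·I_D + 9.41 = 0, with roots I_D = 0.488 or 0.818 mA.
The root I_D = 0.818 mA gives V_GS = 1.27 V ≤ V_t, so take I_D = 0.488 mA.
Then V_GS = 2.56 V and V_DS = V_DD − I_D(R_D+R_S) = 14 − 0.488×4.9 = 11.6 V.
Saturation requires V_DS ≥ V_GS − V_t = 0.561 V; 11.6 ≥ 0.561 ✓.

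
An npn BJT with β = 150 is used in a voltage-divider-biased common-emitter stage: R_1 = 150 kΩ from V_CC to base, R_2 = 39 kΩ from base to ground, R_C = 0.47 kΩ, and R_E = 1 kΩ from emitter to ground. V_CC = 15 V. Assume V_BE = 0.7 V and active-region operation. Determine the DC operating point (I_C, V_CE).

I_C ≈ 2 mA, V_CE ≈ 12 V

Thevenize the base divider: V_Th = V_CC·R_2/(R_1+R_2) = 15×39/189 = 3.1 V, R_Th = R_1‖R_2 = 31 kΩ.
Base-emitter loop: V_Th = I_B·R_Th + V_BE + (β+1)I_B·R_E, so I_B = (3.1 − 0.7) / (31 + 151×1) = 0.0132 mA.
I_C = β·I_B = 150×0.0132 = 1.97 mA, and I_E = (β+1)I_B = 1.99 mA.
V_CE = V_CC − I_C·R_C − I_E·R_E = 15 − 1.97×0.47 − 1.99×1 = 12.1 V.
V_CE = 12.1 V > 0.2 V confirms active-region operation.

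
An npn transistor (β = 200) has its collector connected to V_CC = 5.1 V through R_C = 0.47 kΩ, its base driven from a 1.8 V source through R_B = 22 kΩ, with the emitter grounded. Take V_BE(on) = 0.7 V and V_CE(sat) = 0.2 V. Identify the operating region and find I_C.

Assume active. Base-emitter loop: I_B = (V_BB − V_BE)/R_B = (1.8 − 0.7)/22 = 0.05 mA.
I_C = β·I_B = 200×0.05 = 10 mA.
V_CE = V_CC − I_C·R_C = 5.1 − 10×0.47 = 0.4 V > V_CE(sat), so the active-region assumption holds.

active; I_C ≈ 10 mA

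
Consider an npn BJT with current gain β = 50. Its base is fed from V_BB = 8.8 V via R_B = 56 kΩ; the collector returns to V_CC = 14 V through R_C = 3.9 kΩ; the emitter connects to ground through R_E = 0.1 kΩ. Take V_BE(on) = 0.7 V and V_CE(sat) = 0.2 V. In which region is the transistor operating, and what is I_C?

Assume active: I_B = (8.8 − 0.7)/(56 + 51×0.1) = 0.133 mA, I_C = β·I_B = 6.63 mA.
Then V_CE = 14 − 6.63×3.9 − 6.76×0.1 = -12.5 V < 0.2 V — the active assumption fails.
Re-solve with V_CE = 0.2 V. KCL at the emitter: V_E/R_E = (V_BB−0.7−V_E)/R_B + (V_CC−0.2−V_E)/R_C, giving V_E = 0.358 V.
I_C = (V_CC − 0.2 − V_E)/R_C = (13.8 − 0.358)/3.9 = 3.45 mA.
Check: I_B = (8.1 − 0.358)/56 = 0.138 mA, and β·I_B = 6.91 mA > I_C, confirming saturation.

saturation; I_C ≈ 3.4 mA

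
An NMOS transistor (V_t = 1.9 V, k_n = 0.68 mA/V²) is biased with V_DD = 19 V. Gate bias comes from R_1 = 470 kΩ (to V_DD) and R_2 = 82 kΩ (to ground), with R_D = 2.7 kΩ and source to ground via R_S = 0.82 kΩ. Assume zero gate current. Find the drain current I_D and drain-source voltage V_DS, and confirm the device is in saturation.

I_D ≈ 0.2 mA, V_DS ≈ 18 V

V_G = V_DD·R_2/(R_1+R_2) = 19×82/552 = 2.82 V.
Assume saturation: I_D = (k_n/2)(V_GS − V_t)² with V_GS = V_G − I_D·R_S = 2.82 − 0.82·I_D.
Substituting gives 0.229·I_D² − 1.51·I_D + 0.289 = 0, with roots I_D = 0.197 or 6.43 mA.
The root I_D = 6.43 mA gives V_GS = -2.45 V ≤ V_t, so take I_D = 0.197 mA.
Then V_GS = 2.66 V and V_DS = V_DD − I_D(R_D+R_S) = 19 − 0.197×3.52 = 18.3 V.
Saturation requires V_DS ≥ V_GS − V_t = 0.761 V; 18.3 ≥ 0.761 ✓.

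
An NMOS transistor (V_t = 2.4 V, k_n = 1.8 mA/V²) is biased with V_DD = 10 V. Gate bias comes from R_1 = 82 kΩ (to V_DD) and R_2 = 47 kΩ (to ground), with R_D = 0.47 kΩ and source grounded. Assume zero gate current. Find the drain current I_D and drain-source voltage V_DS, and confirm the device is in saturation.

I_D ≈ 1.4 mA, V_DS ≈ 9.3 V

V_G = V_DD·R_2/(R_1+R_2) = 10×47/129 = 3.64 V. With the source grounded, V_GS = V_G = 3.64 V.
Assume saturation: I_D = (k_n/2)(V_GS − V_t)² = (1.8/2)×(3.64 − 2.4)² = 0.9×1.24² = 1.39 mA.
V_DS = V_DD − I_D·R_D = 10 − 1.39×0.47 = 9.35 V.
Saturation requires V_DS ≥ V_GS − V_t = 1.24 V; 9.35 ≥ 1.24 ✓.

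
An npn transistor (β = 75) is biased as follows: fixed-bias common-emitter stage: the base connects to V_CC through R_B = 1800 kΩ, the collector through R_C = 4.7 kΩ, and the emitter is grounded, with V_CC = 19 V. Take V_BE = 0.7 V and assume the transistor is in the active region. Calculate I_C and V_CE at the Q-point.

Base loop: V_CC = I_B·R_B + V_BE, so I_B = (19 − 0.7)/1800 kΩ = 0.0102 mA.
In the active region I_C = β·I_B = 75 × 0.0102 = 0.763 mA.
Collector loop: V_CE = V_CC − I_C·R_C = 19 − 0.763×4.7 = 15.4 V.
Since V_CE = 15.4 V > V_CE(sat) ≈ 0.2 V, the transistor is in the active region as assumed.

I_C ≈ 0.76 mA, V_CE ≈ 15 V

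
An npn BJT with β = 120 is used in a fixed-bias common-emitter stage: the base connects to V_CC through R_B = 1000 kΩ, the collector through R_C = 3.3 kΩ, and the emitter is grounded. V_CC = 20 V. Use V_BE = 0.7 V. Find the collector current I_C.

Base loop: V_CC = I_B·R_B + V_BE, so I_B = (20 − 0.7)/1000 kΩ = 0.0193 mA.
In the active region I_C = β·I_B = 120 × 0.0193 = 2.32 mA.
Collector loop: V_CE = V_CC − I_C·R_C = 20 − 2.32×3.3 = 12.4 V.
Since V_CE = 12.4 V > V_CE(sat) ≈ 0.2 V, the transistor is in the active region as assumed.

I_C ≈ 2.3 mA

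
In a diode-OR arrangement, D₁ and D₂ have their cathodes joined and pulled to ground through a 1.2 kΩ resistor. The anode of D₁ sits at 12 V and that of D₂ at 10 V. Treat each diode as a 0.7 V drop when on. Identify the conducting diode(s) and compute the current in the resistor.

Assume both conduct. Then node N would need to be at both 12−0.7 = 11.3 V and 10−0.7 = 9.3 V, which is impossible.
Assume only D₁ conducts: V_N = 12 − 0.7 = 11.3 V, so I_R = 11.3/1.2 = 9.42 mA.
Check D₂: its anode-to-cathode voltage is 10 − 11.3 = -1.3 V < 0.7 V, so it is off. The assumption is consistent.

Only D₁ conducts; I_R ≈ 9.4 mA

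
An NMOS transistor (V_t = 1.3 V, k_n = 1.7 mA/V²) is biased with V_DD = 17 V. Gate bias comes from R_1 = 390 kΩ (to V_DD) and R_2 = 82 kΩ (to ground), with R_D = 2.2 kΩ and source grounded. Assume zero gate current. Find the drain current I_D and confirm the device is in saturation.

I_D ≈ 2.3 mA

V_G = V_DD·R_2/(R_1+R_2) = 17×82/472 = 2.95 V. With the source grounded, V_GS = V_G = 2.95 V.
Assume saturation: I_D = (k_n/2)(V_GS − V_t)² = (1.7/2)×(2.95 − 1.3)² = 0.85×1.65² = 2.32 mA.
V_DS = V_DD − I_D·R_D = 17 − 2.32×2.2 = 11.9 V.
Saturation requires V_DS ≥ V_GS − V_t = 1.65 V; 11.9 ≥ 1.65 ✓.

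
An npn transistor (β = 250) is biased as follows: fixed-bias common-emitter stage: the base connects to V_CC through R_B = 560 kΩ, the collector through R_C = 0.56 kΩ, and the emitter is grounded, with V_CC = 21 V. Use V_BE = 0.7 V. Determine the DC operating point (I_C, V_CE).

I_C ≈ 9.1 mA, V_CE ≈ 16 V

Base loop: V_CC = I_B·R_B + V_BE, so I_B = (21 − 0.7)/560 kΩ = 0.0363 mA.
In the active region I_C = β·I_B = 250 × 0.0363 = 9.06 mA.
Collector loop: V_CE = V_CC − I_C·R_C = 21 − 9.06×0.56 = 15.9 V.
Since V_CE = 15.9 V > V_CE(sat) ≈ 0.2 V, the transistor is in the active region as assumed.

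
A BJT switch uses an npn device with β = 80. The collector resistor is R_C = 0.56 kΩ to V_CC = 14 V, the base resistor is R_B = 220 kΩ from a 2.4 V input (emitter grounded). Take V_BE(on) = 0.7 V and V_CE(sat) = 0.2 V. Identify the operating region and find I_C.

active; I_C ≈ 0.62 mA

Assume active. Base-emitter loop: I_B = (V_BB − V_BE)/R_B = (2.4 − 0.7)/220 = 0.00773 mA.
I_C = β·I_B = 80×0.00773 = 0.618 mA.
V_CE = V_CC − I_C·R_C = 14 − 0.618×0.56 = 13.7 V > V_CE(sat), so the active-region assumption holds.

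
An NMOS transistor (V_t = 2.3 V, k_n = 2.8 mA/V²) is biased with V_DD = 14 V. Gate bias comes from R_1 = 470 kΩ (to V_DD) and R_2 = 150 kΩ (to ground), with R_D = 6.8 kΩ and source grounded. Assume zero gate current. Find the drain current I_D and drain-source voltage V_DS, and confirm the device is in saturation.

V_G = V_DD·R_2/(R_1+R_2) = 14×150/620 = 3.39 V. With the source grounded, V_GS = V_G = 3.39 V.
Assume saturation: I_D = (k_n/2)(V_GS − V_t)² = (2.8/2)×(3.39 − 2.3)² = 1.4×1.09² = 1.65 mA.
V_DS = V_DD − I_D·R_D = 14 − 1.65×6.8 = 2.75 V.
Saturation requires V_DS ≥ V_GS − V_t = 1.09 V; 2.75 ≥ 1.09 ✓.

I_D ≈ 1.7 mA, V_DS ≈ 2.7 V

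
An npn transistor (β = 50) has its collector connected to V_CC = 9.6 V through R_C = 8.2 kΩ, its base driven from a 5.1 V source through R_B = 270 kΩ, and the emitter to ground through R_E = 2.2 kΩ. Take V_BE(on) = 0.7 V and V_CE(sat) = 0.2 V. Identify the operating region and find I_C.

Assume active. Base-emitter loop: I_B = (V_BB − V_BE)/(R_B + (β+1)R_E) = (5.1 − 0.7)/(270 + 51×2.2) = 0.0115 mA.
I_C = β·I_B = 50×0.0115 = 0.576 mA.
V_CE = V_CC − I_C·R_C − I_E·R_E = 9.6 − 0.576×8.2 − 0.587×2.2 = 3.59 V > V_CE(sat), so the active-region assumption holds.

active; I_C ≈ 0.58 mA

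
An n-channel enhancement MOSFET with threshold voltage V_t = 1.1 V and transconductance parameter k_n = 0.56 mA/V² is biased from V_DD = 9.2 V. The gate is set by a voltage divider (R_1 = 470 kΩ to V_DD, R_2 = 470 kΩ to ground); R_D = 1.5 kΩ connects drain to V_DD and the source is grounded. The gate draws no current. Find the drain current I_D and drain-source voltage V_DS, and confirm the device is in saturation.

I_D ≈ 3.4 mA, V_DS ≈ 4.1 V

V_G = V_DD·R_2/(R_1+R_2) = 9.2×470/940 = 4.6 V. With the source grounded, V_GS = V_G = 4.6 V.
Assume saturation: I_D = (k_n/2)(V_GS − V_t)² = (0.56/2)×(4.6 − 1.1)² = 0.28×3.5² = 3.43 mA.
V_DS = V_DD − I_D·R_D = 9.2 − 3.43×1.5 = 4.05 V.
Saturation requires V_DS ≥ V_GS − V_t = 3.5 V; 4.05 ≥ 3.5 ✓.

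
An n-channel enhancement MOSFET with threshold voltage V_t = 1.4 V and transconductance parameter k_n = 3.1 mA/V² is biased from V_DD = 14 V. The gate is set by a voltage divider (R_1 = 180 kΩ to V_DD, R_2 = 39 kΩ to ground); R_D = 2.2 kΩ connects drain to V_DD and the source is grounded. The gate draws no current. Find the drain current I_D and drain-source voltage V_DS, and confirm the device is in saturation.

V_G = V_DD·R_2/(R_1+R_2) = 14×39/219 = 2.49 V. With the source grounded, V_GS = V_G = 2.49 V.
Assume saturation: I_D = (k_n/2)(V_GS − V_t)² = (3.1/2)×(2.49 − 1.4)² = 1.55×1.09² = 1.85 mA.
V_DS = V_DD − I_D·R_D = 14 − 1.85×2.2 = 9.93 V.
Saturation requires V_DS ≥ V_GS − V_t = 1.09 V; 9.93 ≥ 1.09 ✓.

I_D ≈ 1.9 mA, V_DS ≈ 9.9 V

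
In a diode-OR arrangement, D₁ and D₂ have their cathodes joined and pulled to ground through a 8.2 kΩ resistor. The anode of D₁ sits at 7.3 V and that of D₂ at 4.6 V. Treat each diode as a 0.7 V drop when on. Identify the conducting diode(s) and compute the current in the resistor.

Assume both conduct. Then node N would need to be at both 7.3−0.7 = 6.6 V and 4.6−0.7 = 3.9 V, which is impossible.
Assume only D₁ conducts: V_N = 7.3 − 0.7 = 6.6 V, so I_R = 6.6/8.2 = 0.805 mA.
Check D₂: its anode-to-cathode voltage is 4.6 − 6.6 = -2 V < 0.7 V, so it is off. The assumption is consistent.

Only D₁ conducts; I_R ≈ 0.8 mA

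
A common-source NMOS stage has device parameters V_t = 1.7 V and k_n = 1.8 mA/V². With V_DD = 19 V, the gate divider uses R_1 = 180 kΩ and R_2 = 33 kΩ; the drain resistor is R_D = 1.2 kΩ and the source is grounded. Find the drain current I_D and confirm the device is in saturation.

I_D ≈ 1.4 mA

V_G = V_DD·R_2/(R_1+R_2) = 19×33/213 = 2.94 V. With the source grounded, V_GS = V_G = 2.94 V.
Assume saturation: I_D = (k_n/2)(V_GS − V_t)² = (1.8/2)×(2.94 − 1.7)² = 0.9×1.24² = 1.39 mA.
V_DS = V_DD − I_D·R_D = 19 − 1.39×1.2 = 17.3 V.
Saturation requires V_DS ≥ V_GS − V_t = 1.24 V; 17.3 ≥ 1.24 ✓.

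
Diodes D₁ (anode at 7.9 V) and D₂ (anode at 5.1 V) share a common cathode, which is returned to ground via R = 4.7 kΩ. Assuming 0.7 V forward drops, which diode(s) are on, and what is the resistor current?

Only D₁ conducts; I_R ≈ 1.5 mA

Assume both conduct. Then node N would need to be at both 7.9−0.7 = 7.2 V and 5.1−0.7 = 4.4 V, which is impossible.
Assume only D₁ conducts: V_N = 7.9 − 0.7 = 7.2 V, so I_R = 7.2/4.7 = 1.53 mA.
Check D₂: its anode-to-cathode voltage is 5.1 − 7.2 = -2.1 V < 0.7 V, so it is off. The assumption is consistent.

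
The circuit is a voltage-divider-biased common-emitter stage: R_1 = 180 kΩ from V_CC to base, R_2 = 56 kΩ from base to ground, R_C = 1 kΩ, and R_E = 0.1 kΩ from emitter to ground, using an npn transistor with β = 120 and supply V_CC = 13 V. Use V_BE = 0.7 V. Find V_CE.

V_CE ≈ 7.3 V

Thevenize the base divider: V_Th = V_CC·R_2/(R_1+R_2) = 13×56/236 = 3.08 V, R_Th = R_1‖R_2 = 42.7 kΩ.
Base-emitter loop: V_Th = I_B·R_Th + V_BE + (β+1)I_B·R_E, so I_B = (3.08 − 0.7) / (42.7 + 121×0.1) = 0.0435 mA.
I_C = β·I_B = 120×0.0435 = 5.22 mA, and I_E = (β+1)I_B = 5.26 mA.
V_CE = V_CC − I_C·R_C − I_E·R_E = 13 − 5.22×1 − 5.26×0.1 = 7.25 V.
V_CE = 7.25 V > 0.2 V confirms active-region operation.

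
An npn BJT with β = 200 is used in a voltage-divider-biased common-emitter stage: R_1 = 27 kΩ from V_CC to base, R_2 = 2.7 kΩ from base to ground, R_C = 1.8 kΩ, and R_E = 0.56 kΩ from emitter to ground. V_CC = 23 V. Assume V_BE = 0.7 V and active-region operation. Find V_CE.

Thevenize the base divider: V_Th = V_CC·R_2/(R_1+R_2) = 23×2.7/29.7 = 2.09 V, R_Th = R_1‖R_2 = 2.45 kΩ.
Base-emitter loop: V_Th = I_B·R_Th + V_BE + (β+1)I_B·R_E, so I_B = (2.09 − 0.7) / (2.45 + 201×0.56) = 0.0121 mA.
I_C = β·I_B = 200×0.0121 = 2.42 mA, and I_E = (β+1)I_B = 2.43 mA.
V_CE = V_CC − I_C·R_C − I_E·R_E = 23 − 2.42×1.8 − 2.43×0.56 = 17.3 V.
V_CE = 17.3 V > 0.2 V confirms active-region operation.

V_CE ≈ 17 V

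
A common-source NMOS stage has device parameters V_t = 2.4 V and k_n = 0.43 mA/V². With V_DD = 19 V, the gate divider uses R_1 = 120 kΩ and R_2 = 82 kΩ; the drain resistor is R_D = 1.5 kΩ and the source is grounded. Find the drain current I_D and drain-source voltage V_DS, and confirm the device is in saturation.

V_G = V_DD·R_2/(R_1+R_2) = 19×82/202 = 7.71 V. With the source grounded, V_GS = V_G = 7.71 V.
Assume saturation: I_D = (k_n/2)(V_GS − V_t)² = (0.43/2)×(7.71 − 2.4)² = 0.215×5.31² = 6.07 mA.
V_DS = V_DD − I_D·R_D = 19 − 6.07×1.5 = 9.9 V.
Saturation requires V_DS ≥ V_GS − V_t = 5.31 V; 9.9 ≥ 5.31 ✓.

I_D ≈ 6.1 mA, V_DS ≈ 9.9 V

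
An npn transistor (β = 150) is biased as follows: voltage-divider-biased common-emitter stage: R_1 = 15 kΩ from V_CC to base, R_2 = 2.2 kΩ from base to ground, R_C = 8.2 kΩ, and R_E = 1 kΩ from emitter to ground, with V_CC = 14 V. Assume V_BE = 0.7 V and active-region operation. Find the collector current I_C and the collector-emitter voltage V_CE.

Thevenize the base divider: V_Th = V_CC·R_2/(R_1+R_2) = 14×2.2/17.2 = 1.79 V, R_Th = R_1‖R_2 = 1.92 kΩ.
Base-emitter loop: V_Th = I_B·R_Th + V_BE + (β+1)I_B·R_E, so I_B = (1.79 − 0.7) / (1.92 + 151×1) = 0.00713 mA.
I_C = β·I_B = 150×0.00713 = 1.07 mA, and I_E = (β+1)I_B = 1.08 mA.
V_CE = V_CC − I_C·R_C − I_E·R_E = 14 − 1.07×8.2 − 1.08×1 = 4.15 V.
V_CE = 4.15 V > 0.2 V confirms active-region operation.

I_C ≈ 1.1 mA, V_CE ≈ 4.1 V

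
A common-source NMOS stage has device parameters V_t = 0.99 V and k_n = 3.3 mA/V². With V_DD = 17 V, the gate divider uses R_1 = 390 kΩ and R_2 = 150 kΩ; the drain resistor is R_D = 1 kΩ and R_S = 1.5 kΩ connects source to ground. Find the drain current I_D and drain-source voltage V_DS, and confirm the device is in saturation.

I_D ≈ 1.8 mA, V_DS ≈ 13 V

V_G = V_DD·R_2/(R_1+R_2) = 17×150/540 = 4.72 V.
Assume saturation: I_D = (k_n/2)(V_GS − V_t)² with V_GS = V_G − I_D·R_S = 4.72 − 1.5·I_D.
Substituting gives 3.71·I_D² − 19.5·I_D + 23 = 0, with roots I_D = 1.79 or 3.45 mA.
The root I_D = 3.45 mA gives V_GS = -0.457 V ≤ V_t, so take I_D = 1.79 mA.
Then V_GS = 2.03 V and V_DS = V_DD − I_D(R_D+R_S) = 17 − 1.79×2.5 = 12.5 V.
Saturation requires V_DS ≥ V_GS − V_t = 1.04 V; 12.5 ≥ 1.04 ✓.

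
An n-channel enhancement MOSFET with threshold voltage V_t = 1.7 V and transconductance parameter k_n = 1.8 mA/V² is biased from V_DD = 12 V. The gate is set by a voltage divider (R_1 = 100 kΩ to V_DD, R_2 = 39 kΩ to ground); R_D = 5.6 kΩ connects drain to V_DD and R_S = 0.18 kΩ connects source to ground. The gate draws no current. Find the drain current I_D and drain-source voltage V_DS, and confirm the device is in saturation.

V_G = V_DD·R_2/(R_1+R_2) = 12×39/139 = 3.37 V.
Assume saturation: I_D = (k_n/2)(V_GS − V_t)² with V_GS = V_G − I_D·R_S = 3.37 − 0.18·I_D.
Substituting gives 0.0292·I_D² − 1.54·I_D + 2.5 = 0, with roots I_D = 1.68 or 51.1 mA.
The root I_D = 51.1 mA gives V_GS = -5.84 V ≤ V_t, so take I_D = 1.68 mA.
Then V_GS = 3.07 V and V_DS = V_DD − I_D(R_D+R_S) = 12 − 1.68×5.78 = 2.31 V.
Saturation requires V_DS ≥ V_GS − V_t = 1.37 V; 2.31 ≥ 1.37 ✓.

I_D ≈ 1.7 mA, V_DS ≈ 2.3 V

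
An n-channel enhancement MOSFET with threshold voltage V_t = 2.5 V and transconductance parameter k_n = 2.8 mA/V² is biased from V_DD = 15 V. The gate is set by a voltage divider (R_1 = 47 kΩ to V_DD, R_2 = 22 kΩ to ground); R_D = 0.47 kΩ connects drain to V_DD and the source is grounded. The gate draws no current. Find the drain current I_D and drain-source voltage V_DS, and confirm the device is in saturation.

V_G = V_DD·R_2/(R_1+R_2) = 15×22/69 = 4.78 V. With the source grounded, V_GS = V_G = 4.78 V.
Assume saturation: I_D = (k_n/2)(V_GS − V_t)² = (2.8/2)×(4.78 − 2.5)² = 1.4×2.28² = 7.29 mA.
V_DS = V_DD − I_D·R_D = 15 − 7.29×0.47 = 11.6 V.
Saturation requires V_DS ≥ V_GS − V_t = 2.28 V; 11.6 ≥ 2.28 ✓.

I_D ≈ 7.3 mA, V_DS ≈ 12 V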